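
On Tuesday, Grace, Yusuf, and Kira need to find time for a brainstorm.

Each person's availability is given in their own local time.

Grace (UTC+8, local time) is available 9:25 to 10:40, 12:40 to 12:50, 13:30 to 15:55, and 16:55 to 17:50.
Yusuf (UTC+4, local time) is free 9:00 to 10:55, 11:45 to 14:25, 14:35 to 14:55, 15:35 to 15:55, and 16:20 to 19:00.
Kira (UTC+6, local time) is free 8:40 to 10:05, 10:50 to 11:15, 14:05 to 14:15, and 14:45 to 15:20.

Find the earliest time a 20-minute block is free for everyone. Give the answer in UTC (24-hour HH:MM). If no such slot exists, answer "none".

Grace → UTC: 01:25–02:40, 04:40–04:50, 05:30–07:55, 08:55–09:50.
Yusuf → UTC: 05:00–06:55, 07:45–10:25, 10:35–10:55, 11:35–11:55, 12:20–15:00.
Kira → UTC: 02:40–04:05, 04:50–05:15, 08:05–08:15, 08:45–09:20.
Grace ∩ Yusuf: 05:30–06:55, 07:45–07:55, 08:55–09:50.
Grace ∩ Yusuf ∩ Kira: 08:55–09:20.
Windows ≥ 20 min: 08:55–09:20.
Earliest such window starts at 08:55.

08:55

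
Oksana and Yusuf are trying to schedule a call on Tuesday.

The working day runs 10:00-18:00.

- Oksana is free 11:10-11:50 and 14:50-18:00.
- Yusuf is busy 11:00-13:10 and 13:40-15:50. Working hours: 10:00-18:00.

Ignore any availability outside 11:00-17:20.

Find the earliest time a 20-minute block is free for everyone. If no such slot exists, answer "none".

Yusuf free within 10:00–18:00: 10:00–11:00, 13:10–13:40, 15:50–18:00.
Oksana ∩ Yusuf: 15:50–18:00.
Restricted to 11:00–17:20: 15:50–17:20.
Windows ≥ 20 min: 15:50–17:20.
Earliest such window starts at 15:50.

15:50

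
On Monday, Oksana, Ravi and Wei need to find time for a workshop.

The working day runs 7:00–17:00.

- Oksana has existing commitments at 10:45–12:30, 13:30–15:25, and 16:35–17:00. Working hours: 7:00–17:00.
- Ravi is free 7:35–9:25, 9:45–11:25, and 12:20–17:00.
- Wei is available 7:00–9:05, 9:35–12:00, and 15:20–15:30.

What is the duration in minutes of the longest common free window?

90 minutes

Oksana free within 07:00–17:00: 07:00–10:45, 12:30–13:30, 15:25–16:35.
Oksana ∩ Ravi: 07:35–09:25, 09:45–10:45, 12:30–13:30, 15:25–16:35.
Oksana ∩ Ravi ∩ Wei: 07:35–09:05, 09:45–10:45, 15:25–15:30.
Common window lengths: 90, 60, 5 min; longest is 90.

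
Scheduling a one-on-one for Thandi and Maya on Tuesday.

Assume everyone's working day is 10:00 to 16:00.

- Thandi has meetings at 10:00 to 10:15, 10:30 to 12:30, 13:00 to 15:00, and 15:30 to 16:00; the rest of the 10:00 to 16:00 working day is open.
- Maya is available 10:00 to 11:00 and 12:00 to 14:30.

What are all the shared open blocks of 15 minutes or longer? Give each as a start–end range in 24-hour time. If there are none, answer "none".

10:15–10:30, 12:30–13:00

Thandi free within 10:00–16:00: 10:15–10:30, 12:30–13:00, 15:00–15:30.
Thandi ∩ Maya: 10:15–10:30, 12:30–13:00.
Windows ≥ 15 min: 10:15–10:30, 12:30–13:00.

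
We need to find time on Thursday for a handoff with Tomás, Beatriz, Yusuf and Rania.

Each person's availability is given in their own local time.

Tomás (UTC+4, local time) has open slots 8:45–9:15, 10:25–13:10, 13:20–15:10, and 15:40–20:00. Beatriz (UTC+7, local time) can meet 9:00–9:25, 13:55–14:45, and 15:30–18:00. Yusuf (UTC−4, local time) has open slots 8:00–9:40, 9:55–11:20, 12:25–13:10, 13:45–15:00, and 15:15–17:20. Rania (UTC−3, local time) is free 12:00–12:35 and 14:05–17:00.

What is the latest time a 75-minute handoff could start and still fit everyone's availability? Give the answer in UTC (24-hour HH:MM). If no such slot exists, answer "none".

none

Tomás → UTC: 04:45–05:15, 06:25–09:10, 09:20–11:10, 11:40–16:00.
Beatriz → UTC: 02:00–02:25, 06:55–07:45, 08:30–11:00.
Yusuf → UTC: 12:00–13:40, 13:55–15:20, 16:25–17:10, 17:45–19:00, 19:15–21:20.
Rania → UTC: 15:00–15:35, 17:05–20:00.
Tomás ∩ Beatriz: 06:55–07:45, 08:30–09:10, 09:20–11:00.
Tomás ∩ Beatriz ∩ Yusuf: (none).
Tomás ∩ Beatriz ∩ Yusuf ∩ Rania: (none).
Windows ≥ 75 min: (none).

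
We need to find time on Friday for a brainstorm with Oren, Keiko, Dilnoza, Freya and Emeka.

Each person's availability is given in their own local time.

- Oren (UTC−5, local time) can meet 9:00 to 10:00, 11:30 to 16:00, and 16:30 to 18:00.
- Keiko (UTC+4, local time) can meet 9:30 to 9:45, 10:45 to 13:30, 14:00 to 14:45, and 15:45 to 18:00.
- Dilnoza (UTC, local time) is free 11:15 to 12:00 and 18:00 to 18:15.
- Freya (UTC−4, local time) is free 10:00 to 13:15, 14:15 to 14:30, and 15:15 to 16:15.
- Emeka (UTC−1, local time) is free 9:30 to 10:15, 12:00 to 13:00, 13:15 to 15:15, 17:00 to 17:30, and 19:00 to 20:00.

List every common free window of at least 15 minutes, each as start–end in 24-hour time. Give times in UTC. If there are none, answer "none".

Oren → UTC: 14:00–15:00, 16:30–21:00, 21:30–23:00.
Keiko → UTC: 05:30–05:45, 06:45–09:30, 10:00–10:45, 11:45–14:00.
Dilnoza → UTC: 11:15–12:00, 18:00–18:15.
Freya → UTC: 14:00–17:15, 18:15–18:30, 19:15–20:15.
Emeka → UTC: 10:30–11:15, 13:00–14:00, 14:15–16:15, 18:00–18:30, 20:00–21:00.
Oren ∩ Keiko: (none).
Oren ∩ Keiko ∩ Dilnoza: (none).
Oren ∩ Keiko ∩ Dilnoza ∩ Freya: (none).
Oren ∩ Keiko ∩ Dilnoza ∩ Freya ∩ Emeka: (none).
Windows ≥ 15 min: (none).

none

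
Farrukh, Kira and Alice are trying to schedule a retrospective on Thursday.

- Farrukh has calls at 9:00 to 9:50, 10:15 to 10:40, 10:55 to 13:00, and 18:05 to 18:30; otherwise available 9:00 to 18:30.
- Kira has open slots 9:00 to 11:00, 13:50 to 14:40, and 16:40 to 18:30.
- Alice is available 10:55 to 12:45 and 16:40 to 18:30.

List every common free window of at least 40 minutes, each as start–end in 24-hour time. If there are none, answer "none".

16:40–18:05

Farrukh free within 09:00–18:30: 09:50–10:15, 10:40–10:55, 13:00–18:05.
Farrukh ∩ Kira: 09:50–10:15, 10:40–10:55, 13:50–14:40, 16:40–18:05.
Farrukh ∩ Kira ∩ Alice: 16:40–18:05.
Windows ≥ 40 min: 16:40–18:05.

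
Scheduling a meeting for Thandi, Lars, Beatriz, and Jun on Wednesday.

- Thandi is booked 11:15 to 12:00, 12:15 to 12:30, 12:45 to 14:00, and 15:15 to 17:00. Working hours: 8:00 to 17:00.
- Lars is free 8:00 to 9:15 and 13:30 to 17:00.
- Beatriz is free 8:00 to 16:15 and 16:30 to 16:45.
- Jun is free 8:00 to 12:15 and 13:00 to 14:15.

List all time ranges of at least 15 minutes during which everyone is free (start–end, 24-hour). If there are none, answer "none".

08:00–09:15, 14:00–14:15

Thandi free within 08:00–17:00: 08:00–11:15, 12:00–12:15, 12:30–12:45, 14:00–15:15.
Thandi ∩ Lars: 08:00–09:15, 14:00–15:15.
Thandi ∩ Lars ∩ Beatriz: 08:00–09:15, 14:00–15:15.
Thandi ∩ Lars ∩ Beatriz ∩ Jun: 08:00–09:15, 14:00–14:15.
Windows ≥ 15 min: 08:00–09:15, 14:00–14:15.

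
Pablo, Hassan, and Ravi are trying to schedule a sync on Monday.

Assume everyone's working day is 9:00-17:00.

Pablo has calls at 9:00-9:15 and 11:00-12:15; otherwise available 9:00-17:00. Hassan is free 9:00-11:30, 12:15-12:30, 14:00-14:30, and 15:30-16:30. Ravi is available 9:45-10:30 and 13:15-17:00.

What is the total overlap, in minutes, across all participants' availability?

Pablo free within 09:00–17:00: 09:15–11:00, 12:15–17:00.
Pablo ∩ Hassan: 09:15–11:00, 12:15–12:30, 14:00–14:30, 15:30–16:30.
Pablo ∩ Hassan ∩ Ravi: 09:45–10:30, 14:00–14:30, 15:30–16:30.
Total common minutes: 45 + 30 + 60 = 135.

135 minutes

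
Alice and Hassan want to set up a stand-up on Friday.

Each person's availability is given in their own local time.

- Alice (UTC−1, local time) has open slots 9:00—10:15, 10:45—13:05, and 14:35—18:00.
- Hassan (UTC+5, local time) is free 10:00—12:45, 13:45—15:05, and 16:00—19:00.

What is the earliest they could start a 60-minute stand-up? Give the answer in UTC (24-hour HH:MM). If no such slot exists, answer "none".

Alice → UTC: 10:00–11:15, 11:45–14:05, 15:35–19:00.
Hassan → UTC: 05:00–07:45, 08:45–10:05, 11:00–14:00.
Alice ∩ Hassan: 10:00–10:05, 11:00–11:15, 11:45–14:00.
Windows ≥ 60 min: 11:45–14:00.
Earliest such window starts at 11:45.

11:45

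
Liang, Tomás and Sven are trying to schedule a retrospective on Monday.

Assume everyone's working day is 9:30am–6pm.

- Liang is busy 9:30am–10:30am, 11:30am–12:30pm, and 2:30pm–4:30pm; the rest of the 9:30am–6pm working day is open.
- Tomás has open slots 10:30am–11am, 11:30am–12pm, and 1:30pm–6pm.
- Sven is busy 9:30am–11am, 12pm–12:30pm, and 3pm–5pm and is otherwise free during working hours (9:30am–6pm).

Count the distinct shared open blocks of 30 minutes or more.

Liang free within 09:30–18:00: 10:30–11:30, 12:30–14:30, 16:30–18:00.
Sven free within 09:30–18:00: 11:00–12:00, 12:30–15:00, 17:00–18:00.
Liang ∩ Tomás: 10:30–11:00, 13:30–14:30, 16:30–18:00.
Liang ∩ Tomás ∩ Sven: 13:30–14:30, 17:00–18:00.
Windows ≥ 30 min: 13:30–14:30, 17:00–18:00.
That's 2 windows.

2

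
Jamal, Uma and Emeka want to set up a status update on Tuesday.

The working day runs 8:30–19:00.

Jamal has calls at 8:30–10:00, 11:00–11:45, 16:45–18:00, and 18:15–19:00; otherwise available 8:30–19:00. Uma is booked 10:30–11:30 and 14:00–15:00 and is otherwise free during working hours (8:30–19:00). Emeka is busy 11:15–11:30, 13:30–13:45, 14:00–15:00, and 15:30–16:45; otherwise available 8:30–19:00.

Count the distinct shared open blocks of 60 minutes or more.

Jamal free within 08:30–19:00: 10:00–11:00, 11:45–16:45, 18:00–18:15.
Uma free within 08:30–19:00: 08:30–10:30, 11:30–14:00, 15:00–19:00.
Emeka free within 08:30–19:00: 08:30–11:15, 11:30–13:30, 13:45–14:00, 15:00–15:30, 16:45–19:00.
Jamal ∩ Uma: 10:00–10:30, 11:45–14:00, 15:00–16:45, 18:00–18:15.
Jamal ∩ Uma ∩ Emeka: 10:00–10:30, 11:45–13:30, 13:45–14:00, 15:00–15:30, 18:00–18:15.
Windows ≥ 60 min: 11:45–13:30.
That's 1 window.

1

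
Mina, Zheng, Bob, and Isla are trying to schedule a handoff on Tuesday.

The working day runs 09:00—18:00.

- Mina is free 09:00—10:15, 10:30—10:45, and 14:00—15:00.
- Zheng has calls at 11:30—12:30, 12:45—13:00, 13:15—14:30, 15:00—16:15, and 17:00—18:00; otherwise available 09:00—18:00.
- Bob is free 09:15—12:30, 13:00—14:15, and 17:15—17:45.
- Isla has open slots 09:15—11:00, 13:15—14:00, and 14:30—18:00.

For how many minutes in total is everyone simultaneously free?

75 minutes

Zheng free within 09:00–18:00: 09:00–11:30, 12:30–12:45, 13:00–13:15, 14:30–15:00, 16:15–17:00.
Mina ∩ Zheng: 09:00–10:15, 10:30–10:45, 14:30–15:00.
Mina ∩ Zheng ∩ Bob: 09:15–10:15, 10:30–10:45.
Mina ∩ Zheng ∩ Bob ∩ Isla: 09:15–10:15, 10:30–10:45.
Total common minutes: 60 + 15 = 75.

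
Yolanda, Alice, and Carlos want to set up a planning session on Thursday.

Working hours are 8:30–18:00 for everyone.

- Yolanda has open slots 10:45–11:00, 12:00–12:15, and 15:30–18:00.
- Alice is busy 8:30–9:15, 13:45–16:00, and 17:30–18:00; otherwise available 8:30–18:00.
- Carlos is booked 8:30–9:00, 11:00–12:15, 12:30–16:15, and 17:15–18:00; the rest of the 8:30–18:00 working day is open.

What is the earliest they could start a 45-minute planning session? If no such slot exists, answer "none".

Alice free within 08:30–18:00: 09:15–13:45, 16:00–17:30.
Carlos free within 08:30–18:00: 09:00–11:00, 12:15–12:30, 16:15–17:15.
Yolanda ∩ Alice: 10:45–11:00, 12:00–12:15, 16:00–17:30.
Yolanda ∩ Alice ∩ Carlos: 10:45–11:00, 16:15–17:15.
Windows ≥ 45 min: 16:15–17:15.
Earliest such window starts at 16:15.

16:15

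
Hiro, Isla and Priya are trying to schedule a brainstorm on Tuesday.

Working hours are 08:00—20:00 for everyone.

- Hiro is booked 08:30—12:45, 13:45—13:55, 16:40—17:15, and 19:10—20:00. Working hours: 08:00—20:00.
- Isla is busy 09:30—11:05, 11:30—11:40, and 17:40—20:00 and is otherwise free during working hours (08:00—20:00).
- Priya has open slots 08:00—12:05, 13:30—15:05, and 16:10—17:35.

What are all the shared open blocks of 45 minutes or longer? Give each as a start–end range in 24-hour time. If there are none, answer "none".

Hiro free within 08:00–20:00: 08:00–08:30, 12:45–13:45, 13:55–16:40, 17:15–19:10.
Isla free within 08:00–20:00: 08:00–09:30, 11:05–11:30, 11:40–17:40.
Hiro ∩ Isla: 08:00–08:30, 12:45–13:45, 13:55–16:40, 17:15–17:40.
Hiro ∩ Isla ∩ Priya: 08:00–08:30, 13:30–13:45, 13:55–15:05, 16:10–16:40, 17:15–17:35.
Windows ≥ 45 min: 13:55–15:05.

13:55–15:05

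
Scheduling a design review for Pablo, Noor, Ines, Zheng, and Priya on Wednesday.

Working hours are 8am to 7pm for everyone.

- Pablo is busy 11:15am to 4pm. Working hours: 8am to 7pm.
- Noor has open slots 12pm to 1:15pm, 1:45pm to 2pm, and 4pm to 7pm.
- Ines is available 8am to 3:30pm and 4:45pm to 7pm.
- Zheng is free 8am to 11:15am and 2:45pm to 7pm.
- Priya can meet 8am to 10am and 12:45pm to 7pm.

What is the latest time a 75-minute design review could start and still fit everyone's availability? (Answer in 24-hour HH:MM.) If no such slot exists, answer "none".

17:45

Pablo free within 08:00–19:00: 08:00–11:15, 16:00–19:00.
Pablo ∩ Noor: 16:00–19:00.
Pablo ∩ Noor ∩ Ines: 16:45–19:00.
Pablo ∩ Noor ∩ Ines ∩ Zheng: 16:45–19:00.
Pablo ∩ Noor ∩ Ines ∩ Zheng ∩ Priya: 16:45–19:00.
Windows ≥ 75 min: 16:45–19:00.
Latest start in the last window 16:45–19:00 is 19:00 − 75 min = 17:45.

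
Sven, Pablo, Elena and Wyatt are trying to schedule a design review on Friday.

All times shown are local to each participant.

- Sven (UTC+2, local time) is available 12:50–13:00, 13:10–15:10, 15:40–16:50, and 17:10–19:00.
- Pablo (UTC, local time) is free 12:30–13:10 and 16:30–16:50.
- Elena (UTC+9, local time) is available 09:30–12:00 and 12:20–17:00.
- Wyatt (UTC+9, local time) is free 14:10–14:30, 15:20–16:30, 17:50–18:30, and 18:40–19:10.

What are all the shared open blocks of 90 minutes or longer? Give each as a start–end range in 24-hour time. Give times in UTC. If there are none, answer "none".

Sven → UTC: 10:50–11:00, 11:10–13:10, 13:40–14:50, 15:10–17:00.
Pablo → UTC: 12:30–13:10, 16:30–16:50.
Elena → UTC: 00:30–03:00, 03:20–08:00.
Wyatt → UTC: 05:10–05:30, 06:20–07:30, 08:50–09:30, 09:40–10:10.
Sven ∩ Pablo: 12:30–13:10, 16:30–16:50.
Sven ∩ Pablo ∩ Elena: (none).
Sven ∩ Pablo ∩ Elena ∩ Wyatt: (none).
Windows ≥ 90 min: (none).

none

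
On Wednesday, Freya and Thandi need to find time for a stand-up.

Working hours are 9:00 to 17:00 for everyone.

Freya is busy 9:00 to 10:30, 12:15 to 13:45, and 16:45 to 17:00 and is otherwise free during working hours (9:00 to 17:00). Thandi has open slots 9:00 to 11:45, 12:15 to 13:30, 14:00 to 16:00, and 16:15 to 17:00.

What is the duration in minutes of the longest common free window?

Freya free within 09:00–17:00: 10:30–12:15, 13:45–16:45.
Freya ∩ Thandi: 10:30–11:45, 14:00–16:00, 16:15–16:45.
Common window lengths: 75, 120, 30 min; longest is 120.

120 minutes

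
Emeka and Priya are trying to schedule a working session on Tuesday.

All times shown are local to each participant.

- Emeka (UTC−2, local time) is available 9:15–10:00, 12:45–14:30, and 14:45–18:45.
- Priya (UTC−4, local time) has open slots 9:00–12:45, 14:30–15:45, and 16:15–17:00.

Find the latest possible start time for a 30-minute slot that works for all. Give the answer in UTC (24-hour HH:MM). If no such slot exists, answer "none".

20:15

Emeka → UTC: 11:15–12:00, 14:45–16:30, 16:45–20:45.
Priya → UTC: 13:00–16:45, 18:30–19:45, 20:15–21:00.
Emeka ∩ Priya: 14:45–16:30, 18:30–19:45, 20:15–20:45.
Windows ≥ 30 min: 14:45–16:30, 18:30–19:45, 20:15–20:45.
Latest start in the last window 20:15–20:45 is 20:45 − 30 min = 20:15.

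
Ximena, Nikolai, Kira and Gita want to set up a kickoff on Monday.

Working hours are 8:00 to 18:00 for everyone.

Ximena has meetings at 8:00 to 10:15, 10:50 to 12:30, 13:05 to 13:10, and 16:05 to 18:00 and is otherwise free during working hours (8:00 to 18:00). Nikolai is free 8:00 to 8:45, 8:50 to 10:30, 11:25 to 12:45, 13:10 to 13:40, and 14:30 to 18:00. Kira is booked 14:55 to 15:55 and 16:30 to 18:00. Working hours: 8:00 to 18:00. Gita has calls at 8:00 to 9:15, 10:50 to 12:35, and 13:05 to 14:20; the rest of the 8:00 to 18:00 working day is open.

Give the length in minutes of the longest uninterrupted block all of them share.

25 minutes

Ximena free within 08:00–18:00: 10:15–10:50, 12:30–13:05, 13:10–16:05.
Kira free within 08:00–18:00: 08:00–14:55, 15:55–16:30.
Gita free within 08:00–18:00: 09:15–10:50, 12:35–13:05, 14:20–18:00.
Ximena ∩ Nikolai: 10:15–10:30, 12:30–12:45, 13:10–13:40, 14:30–16:05.
Ximena ∩ Nikolai ∩ Kira: 10:15–10:30, 12:30–12:45, 13:10–13:40, 14:30–14:55, 15:55–16:05.
Ximena ∩ Nikolai ∩ Kira ∩ Gita: 10:15–10:30, 12:35–12:45, 14:30–14:55, 15:55–16:05.
Common window lengths: 15, 10, 25, 10 min; longest is 25.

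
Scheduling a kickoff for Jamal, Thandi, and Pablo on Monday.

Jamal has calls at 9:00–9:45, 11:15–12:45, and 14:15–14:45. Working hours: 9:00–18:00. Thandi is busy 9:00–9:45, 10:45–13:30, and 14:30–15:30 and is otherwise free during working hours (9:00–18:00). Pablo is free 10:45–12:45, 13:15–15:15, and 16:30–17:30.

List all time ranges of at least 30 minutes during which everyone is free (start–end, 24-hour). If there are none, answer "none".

Jamal free within 09:00–18:00: 09:45–11:15, 12:45–14:15, 14:45–18:00.
Thandi free within 09:00–18:00: 09:45–10:45, 13:30–14:30, 15:30–18:00.
Jamal ∩ Thandi: 09:45–10:45, 13:30–14:15, 15:30–18:00.
Jamal ∩ Thandi ∩ Pablo: 13:30–14:15, 16:30–17:30.
Windows ≥ 30 min: 13:30–14:15, 16:30–17:30.

13:30–14:15, 16:30–17:30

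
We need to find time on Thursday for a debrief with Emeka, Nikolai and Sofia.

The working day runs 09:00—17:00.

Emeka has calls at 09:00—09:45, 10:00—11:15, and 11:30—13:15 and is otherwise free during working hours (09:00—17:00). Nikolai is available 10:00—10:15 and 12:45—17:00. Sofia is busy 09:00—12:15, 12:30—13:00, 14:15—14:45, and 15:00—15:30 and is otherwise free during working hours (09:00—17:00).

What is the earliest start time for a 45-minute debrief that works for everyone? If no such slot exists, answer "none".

13:15

Emeka free within 09:00–17:00: 09:45–10:00, 11:15–11:30, 13:15–17:00.
Sofia free within 09:00–17:00: 12:15–12:30, 13:00–14:15, 14:45–15:00, 15:30–17:00.
Emeka ∩ Nikolai: 13:15–17:00.
Emeka ∩ Nikolai ∩ Sofia: 13:15–14:15, 14:45–15:00, 15:30–17:00.
Windows ≥ 45 min: 13:15–14:15, 15:30–17:00.
Earliest such window starts at 13:15.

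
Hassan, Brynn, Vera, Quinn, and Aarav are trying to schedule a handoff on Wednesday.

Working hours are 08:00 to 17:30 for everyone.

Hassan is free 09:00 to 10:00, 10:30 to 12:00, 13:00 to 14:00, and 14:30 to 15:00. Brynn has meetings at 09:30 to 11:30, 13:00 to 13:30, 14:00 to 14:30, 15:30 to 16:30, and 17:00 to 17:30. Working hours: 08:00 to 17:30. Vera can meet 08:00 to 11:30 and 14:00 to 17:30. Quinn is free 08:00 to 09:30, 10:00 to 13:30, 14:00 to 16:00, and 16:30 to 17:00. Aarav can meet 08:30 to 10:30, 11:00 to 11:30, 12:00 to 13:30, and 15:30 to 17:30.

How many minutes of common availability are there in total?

Brynn free within 08:00–17:30: 08:00–09:30, 11:30–13:00, 13:30–14:00, 14:30–15:30, 16:30–17:00.
Hassan ∩ Brynn: 09:00–09:30, 11:30–12:00, 13:30–14:00, 14:30–15:00.
Hassan ∩ Brynn ∩ Vera: 09:00–09:30, 14:30–15:00.
Hassan ∩ Brynn ∩ Vera ∩ Quinn: 09:00–09:30, 14:30–15:00.
Hassan ∩ Brynn ∩ Vera ∩ Quinn ∩ Aarav: 09:00–09:30.
Total common minutes: 30.

30 minutes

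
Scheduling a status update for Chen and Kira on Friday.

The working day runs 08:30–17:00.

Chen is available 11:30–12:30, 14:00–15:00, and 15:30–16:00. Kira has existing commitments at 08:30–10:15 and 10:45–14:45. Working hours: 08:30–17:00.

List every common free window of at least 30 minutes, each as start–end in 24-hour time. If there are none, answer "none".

15:30–16:00

Kira free within 08:30–17:00: 10:15–10:45, 14:45–17:00.
Chen ∩ Kira: 14:45–15:00, 15:30–16:00.
Windows ≥ 30 min: 15:30–16:00.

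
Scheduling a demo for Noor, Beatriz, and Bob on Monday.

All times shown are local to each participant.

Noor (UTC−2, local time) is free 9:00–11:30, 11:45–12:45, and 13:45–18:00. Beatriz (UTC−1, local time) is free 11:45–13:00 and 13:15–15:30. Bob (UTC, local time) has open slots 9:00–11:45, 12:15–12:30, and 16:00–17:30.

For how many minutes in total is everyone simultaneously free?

Noor → UTC: 11:00–13:30, 13:45–14:45, 15:45–20:00.
Beatriz → UTC: 12:45–14:00, 14:15–16:30.
Bob → UTC: 09:00–11:45, 12:15–12:30, 16:00–17:30.
Noor ∩ Beatriz: 12:45–13:30, 13:45–14:00, 14:15–14:45, 15:45–16:30.
Noor ∩ Beatriz ∩ Bob: 16:00–16:30.
Total common minutes: 30.

30 minutes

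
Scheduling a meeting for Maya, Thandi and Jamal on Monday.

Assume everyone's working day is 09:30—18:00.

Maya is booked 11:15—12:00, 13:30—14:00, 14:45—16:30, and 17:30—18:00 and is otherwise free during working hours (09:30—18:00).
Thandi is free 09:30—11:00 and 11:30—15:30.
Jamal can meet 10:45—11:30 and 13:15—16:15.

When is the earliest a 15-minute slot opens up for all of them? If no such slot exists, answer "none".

Maya free within 09:30–18:00: 09:30–11:15, 12:00–13:30, 14:00–14:45, 16:30–17:30.
Maya ∩ Thandi: 09:30–11:00, 12:00–13:30, 14:00–14:45.
Maya ∩ Thandi ∩ Jamal: 10:45–11:00, 13:15–13:30, 14:00–14:45.
Windows ≥ 15 min: 10:45–11:00, 13:15–13:30, 14:00–14:45.
Earliest such window starts at 10:45.

10:45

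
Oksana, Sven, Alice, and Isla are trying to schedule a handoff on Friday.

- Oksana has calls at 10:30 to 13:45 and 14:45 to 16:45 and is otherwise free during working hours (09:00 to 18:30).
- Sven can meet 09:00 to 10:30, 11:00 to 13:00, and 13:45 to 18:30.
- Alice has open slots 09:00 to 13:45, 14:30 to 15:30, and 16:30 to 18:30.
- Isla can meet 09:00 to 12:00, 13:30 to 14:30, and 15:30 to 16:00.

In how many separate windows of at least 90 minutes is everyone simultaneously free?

Oksana free within 09:00–18:30: 09:00–10:30, 13:45–14:45, 16:45–18:30.
Oksana ∩ Sven: 09:00–10:30, 13:45–14:45, 16:45–18:30.
Oksana ∩ Sven ∩ Alice: 09:00–10:30, 14:30–14:45, 16:45–18:30.
Oksana ∩ Sven ∩ Alice ∩ Isla: 09:00–10:30.
Windows ≥ 90 min: 09:00–10:30.
That's 1 window.

1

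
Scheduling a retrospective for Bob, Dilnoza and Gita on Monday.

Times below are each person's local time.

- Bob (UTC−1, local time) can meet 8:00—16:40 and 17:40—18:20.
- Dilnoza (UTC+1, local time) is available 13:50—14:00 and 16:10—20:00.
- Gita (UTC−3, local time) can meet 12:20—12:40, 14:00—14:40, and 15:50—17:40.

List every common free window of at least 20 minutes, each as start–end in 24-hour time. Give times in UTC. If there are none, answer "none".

Bob → UTC: 09:00–17:40, 18:40–19:20.
Dilnoza → UTC: 12:50–13:00, 15:10–19:00.
Gita → UTC: 15:20–15:40, 17:00–17:40, 18:50–20:40.
Bob ∩ Dilnoza: 12:50–13:00, 15:10–17:40, 18:40–19:00.
Bob ∩ Dilnoza ∩ Gita: 15:20–15:40, 17:00–17:40, 18:50–19:00.
Windows ≥ 20 min: 15:20–15:40, 17:00–17:40.

15:20–15:40, 17:00–17:40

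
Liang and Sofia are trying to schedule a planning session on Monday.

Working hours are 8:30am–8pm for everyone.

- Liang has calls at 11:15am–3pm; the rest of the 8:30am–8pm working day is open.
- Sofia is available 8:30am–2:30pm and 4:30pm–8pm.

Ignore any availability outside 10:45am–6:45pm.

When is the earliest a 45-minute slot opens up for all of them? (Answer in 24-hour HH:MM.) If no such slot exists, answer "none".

16:30

Liang free within 08:30–20:00: 08:30–11:15, 15:00–20:00.
Liang ∩ Sofia: 08:30–11:15, 16:30–20:00.
Restricted to 10:45–18:45: 10:45–11:15, 16:30–18:45.
Windows ≥ 45 min: 16:30–18:45.
Earliest such window starts at 16:30.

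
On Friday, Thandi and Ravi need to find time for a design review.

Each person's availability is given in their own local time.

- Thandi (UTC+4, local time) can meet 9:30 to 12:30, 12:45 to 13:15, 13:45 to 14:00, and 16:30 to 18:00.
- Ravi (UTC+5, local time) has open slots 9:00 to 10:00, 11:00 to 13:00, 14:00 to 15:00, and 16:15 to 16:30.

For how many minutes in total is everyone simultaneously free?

150 minutes

Thandi → UTC: 05:30–08:30, 08:45–09:15, 09:45–10:00, 12:30–14:00.
Ravi → UTC: 04:00–05:00, 06:00–08:00, 09:00–10:00, 11:15–11:30.
Thandi ∩ Ravi: 06:00–08:00, 09:00–09:15, 09:45–10:00.
Total common minutes: 120 + 15 + 15 = 150.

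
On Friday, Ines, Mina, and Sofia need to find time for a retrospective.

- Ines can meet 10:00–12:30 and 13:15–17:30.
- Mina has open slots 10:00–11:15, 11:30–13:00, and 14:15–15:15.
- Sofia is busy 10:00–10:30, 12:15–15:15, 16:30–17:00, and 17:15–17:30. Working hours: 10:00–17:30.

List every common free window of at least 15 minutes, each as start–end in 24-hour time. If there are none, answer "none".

10:30–11:15, 11:30–12:15

Sofia free within 10:00–17:30: 10:30–12:15, 15:15–16:30, 17:00–17:15.
Ines ∩ Mina: 10:00–11:15, 11:30–12:30, 14:15–15:15.
Ines ∩ Mina ∩ Sofia: 10:30–11:15, 11:30–12:15.
Windows ≥ 15 min: 10:30–11:15, 11:30–12:15.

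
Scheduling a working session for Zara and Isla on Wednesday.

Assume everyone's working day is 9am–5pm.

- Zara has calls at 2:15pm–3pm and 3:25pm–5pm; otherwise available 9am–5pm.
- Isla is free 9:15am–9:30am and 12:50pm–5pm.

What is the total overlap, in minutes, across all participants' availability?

125 minutes

Zara free within 09:00–17:00: 09:00–14:15, 15:00–15:25.
Zara ∩ Isla: 09:15–09:30, 12:50–14:15, 15:00–15:25.
Total common minutes: 15 + 85 + 25 = 125.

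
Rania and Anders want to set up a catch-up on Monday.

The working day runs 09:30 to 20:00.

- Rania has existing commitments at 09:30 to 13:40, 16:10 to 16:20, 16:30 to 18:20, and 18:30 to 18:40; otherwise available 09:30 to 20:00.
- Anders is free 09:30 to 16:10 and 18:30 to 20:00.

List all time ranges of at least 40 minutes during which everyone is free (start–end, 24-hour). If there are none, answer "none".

13:40–16:10, 18:40–20:00

Rania free within 09:30–20:00: 13:40–16:10, 16:20–16:30, 18:20–18:30, 18:40–20:00.
Rania ∩ Anders: 13:40–16:10, 18:40–20:00.
Windows ≥ 40 min: 13:40–16:10, 18:40–20:00.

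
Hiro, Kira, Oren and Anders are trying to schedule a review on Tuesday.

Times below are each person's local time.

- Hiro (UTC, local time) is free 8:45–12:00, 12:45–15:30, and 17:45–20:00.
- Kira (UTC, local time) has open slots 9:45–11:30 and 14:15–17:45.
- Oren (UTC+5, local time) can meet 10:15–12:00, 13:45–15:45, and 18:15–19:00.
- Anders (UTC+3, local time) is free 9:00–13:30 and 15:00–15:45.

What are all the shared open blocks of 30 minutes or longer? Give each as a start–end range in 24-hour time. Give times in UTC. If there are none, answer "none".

09:45–10:30

Hiro → UTC: 08:45–12:00, 12:45–15:30, 17:45–20:00.
Kira → UTC: 09:45–11:30, 14:15–17:45.
Oren → UTC: 05:15–07:00, 08:45–10:45, 13:15–14:00.
Anders → UTC: 06:00–10:30, 12:00–12:45.
Hiro ∩ Kira: 09:45–11:30, 14:15–15:30.
Hiro ∩ Kira ∩ Oren: 09:45–10:45.
Hiro ∩ Kira ∩ Oren ∩ Anders: 09:45–10:30.
Windows ≥ 30 min: 09:45–10:30.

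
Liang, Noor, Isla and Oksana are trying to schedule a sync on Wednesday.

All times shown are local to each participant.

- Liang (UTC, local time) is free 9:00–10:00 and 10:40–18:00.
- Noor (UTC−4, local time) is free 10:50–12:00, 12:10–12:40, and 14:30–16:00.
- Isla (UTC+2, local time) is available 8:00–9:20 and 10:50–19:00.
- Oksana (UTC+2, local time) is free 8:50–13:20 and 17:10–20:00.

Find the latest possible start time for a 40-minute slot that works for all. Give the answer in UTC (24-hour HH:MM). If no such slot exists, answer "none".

15:20

Liang → UTC: 09:00–10:00, 10:40–18:00.
Noor → UTC: 14:50–16:00, 16:10–16:40, 18:30–20:00.
Isla → UTC: 06:00–07:20, 08:50–17:00.
Oksana → UTC: 06:50–11:20, 15:10–18:00.
Liang ∩ Noor: 14:50–16:00, 16:10–16:40.
Liang ∩ Noor ∩ Isla: 14:50–16:00, 16:10–16:40.
Liang ∩ Noor ∩ Isla ∩ Oksana: 15:10–16:00, 16:10–16:40.
Windows ≥ 40 min: 15:10–16:00.
Latest start in the last window 15:10–16:00 is 16:00 − 40 min = 15:20.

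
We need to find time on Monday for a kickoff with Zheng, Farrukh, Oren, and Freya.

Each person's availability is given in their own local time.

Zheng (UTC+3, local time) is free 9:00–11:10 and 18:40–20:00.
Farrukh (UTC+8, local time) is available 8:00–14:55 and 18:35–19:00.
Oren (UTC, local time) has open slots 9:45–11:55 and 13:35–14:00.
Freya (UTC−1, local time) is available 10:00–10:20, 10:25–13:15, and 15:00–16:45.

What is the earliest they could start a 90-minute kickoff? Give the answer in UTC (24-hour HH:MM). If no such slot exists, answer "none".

Zheng → UTC: 06:00–08:10, 15:40–17:00.
Farrukh → UTC: 00:00–06:55, 10:35–11:00.
Oren → UTC: 09:45–11:55, 13:35–14:00.
Freya → UTC: 11:00–11:20, 11:25–14:15, 16:00–17:45.
Zheng ∩ Farrukh: 06:00–06:55.
Zheng ∩ Farrukh ∩ Oren: (none).
Zheng ∩ Farrukh ∩ Oren ∩ Freya: (none).
Windows ≥ 90 min: (none).

none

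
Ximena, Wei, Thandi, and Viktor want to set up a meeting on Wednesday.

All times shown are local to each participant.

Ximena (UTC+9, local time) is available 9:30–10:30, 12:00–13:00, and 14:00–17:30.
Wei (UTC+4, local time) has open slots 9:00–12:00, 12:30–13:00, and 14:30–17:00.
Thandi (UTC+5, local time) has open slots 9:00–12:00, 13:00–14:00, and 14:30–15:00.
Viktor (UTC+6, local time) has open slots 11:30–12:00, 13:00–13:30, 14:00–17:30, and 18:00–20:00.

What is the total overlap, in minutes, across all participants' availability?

Ximena → UTC: 00:30–01:30, 03:00–04:00, 05:00–08:30.
Wei → UTC: 05:00–08:00, 08:30–09:00, 10:30–13:00.
Thandi → UTC: 04:00–07:00, 08:00–09:00, 09:30–10:00.
Viktor → UTC: 05:30–06:00, 07:00–07:30, 08:00–11:30, 12:00–14:00.
Ximena ∩ Wei: 05:00–08:00.
Ximena ∩ Wei ∩ Thandi: 05:00–07:00.
Ximena ∩ Wei ∩ Thandi ∩ Viktor: 05:30–06:00.
Total common minutes: 30.

30 minutes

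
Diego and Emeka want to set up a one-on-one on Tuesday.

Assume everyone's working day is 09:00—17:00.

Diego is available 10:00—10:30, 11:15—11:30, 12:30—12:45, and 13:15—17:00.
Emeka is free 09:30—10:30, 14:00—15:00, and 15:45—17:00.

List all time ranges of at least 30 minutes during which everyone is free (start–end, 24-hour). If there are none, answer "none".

Diego ∩ Emeka: 10:00–10:30, 14:00–15:00, 15:45–17:00.
Windows ≥ 30 min: 10:00–10:30, 14:00–15:00, 15:45–17:00.

10:00–10:30, 14:00–15:00, 15:45–17:00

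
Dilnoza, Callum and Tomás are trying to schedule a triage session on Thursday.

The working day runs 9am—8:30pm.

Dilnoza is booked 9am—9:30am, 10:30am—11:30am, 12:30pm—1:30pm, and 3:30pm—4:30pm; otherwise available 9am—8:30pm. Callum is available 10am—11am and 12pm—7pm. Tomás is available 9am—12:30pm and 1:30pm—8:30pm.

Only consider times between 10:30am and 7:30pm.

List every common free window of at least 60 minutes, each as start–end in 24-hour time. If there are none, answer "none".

13:30–15:30, 16:30–19:00

Dilnoza free within 09:00–20:30: 09:30–10:30, 11:30–12:30, 13:30–15:30, 16:30–20:30.
Dilnoza ∩ Callum: 10:00–10:30, 12:00–12:30, 13:30–15:30, 16:30–19:00.
Dilnoza ∩ Callum ∩ Tomás: 10:00–10:30, 12:00–12:30, 13:30–15:30, 16:30–19:00.
Restricted to 10:30–19:30: 12:00–12:30, 13:30–15:30, 16:30–19:00.
Windows ≥ 60 min: 13:30–15:30, 16:30–19:00.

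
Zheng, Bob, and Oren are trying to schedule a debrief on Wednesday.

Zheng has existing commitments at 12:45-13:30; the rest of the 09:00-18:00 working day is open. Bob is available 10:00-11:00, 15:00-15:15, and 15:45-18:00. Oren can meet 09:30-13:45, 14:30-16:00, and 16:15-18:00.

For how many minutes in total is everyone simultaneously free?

195 minutes

Zheng free within 09:00–18:00: 09:00–12:45, 13:30–18:00.
Zheng ∩ Bob: 10:00–11:00, 15:00–15:15, 15:45–18:00.
Zheng ∩ Bob ∩ Oren: 10:00–11:00, 15:00–15:15, 15:45–16:00, 16:15–18:00.
Total common minutes: 60 + 15 + 15 + 105 = 195.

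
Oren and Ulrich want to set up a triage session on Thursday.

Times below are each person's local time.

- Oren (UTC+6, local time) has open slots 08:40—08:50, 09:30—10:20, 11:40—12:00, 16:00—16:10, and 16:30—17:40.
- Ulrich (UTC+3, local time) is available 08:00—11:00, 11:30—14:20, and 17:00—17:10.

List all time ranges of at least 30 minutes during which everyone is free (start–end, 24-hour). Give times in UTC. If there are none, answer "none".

10:30–11:20

Oren → UTC: 02:40–02:50, 03:30–04:20, 05:40–06:00, 10:00–10:10, 10:30–11:40.
Ulrich → UTC: 05:00–08:00, 08:30–11:20, 14:00–14:10.
Oren ∩ Ulrich: 05:40–06:00, 10:00–10:10, 10:30–11:20.
Windows ≥ 30 min: 10:30–11:20.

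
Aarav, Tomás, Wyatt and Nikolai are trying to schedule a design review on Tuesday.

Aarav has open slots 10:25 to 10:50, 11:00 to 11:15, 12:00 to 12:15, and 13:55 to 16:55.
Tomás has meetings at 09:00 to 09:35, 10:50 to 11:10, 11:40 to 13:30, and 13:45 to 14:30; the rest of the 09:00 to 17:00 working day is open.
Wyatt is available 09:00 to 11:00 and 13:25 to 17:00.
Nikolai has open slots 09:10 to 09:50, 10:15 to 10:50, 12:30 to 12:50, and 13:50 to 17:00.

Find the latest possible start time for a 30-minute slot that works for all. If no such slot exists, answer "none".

16:25

Tomás free within 09:00–17:00: 09:35–10:50, 11:10–11:40, 13:30–13:45, 14:30–17:00.
Aarav ∩ Tomás: 10:25–10:50, 11:10–11:15, 14:30–16:55.
Aarav ∩ Tomás ∩ Wyatt: 10:25–10:50, 14:30–16:55.
Aarav ∩ Tomás ∩ Wyatt ∩ Nikolai: 10:25–10:50, 14:30–16:55.
Windows ≥ 30 min: 14:30–16:55.
Latest start in the last window 14:30–16:55 is 16:55 − 30 min = 16:25.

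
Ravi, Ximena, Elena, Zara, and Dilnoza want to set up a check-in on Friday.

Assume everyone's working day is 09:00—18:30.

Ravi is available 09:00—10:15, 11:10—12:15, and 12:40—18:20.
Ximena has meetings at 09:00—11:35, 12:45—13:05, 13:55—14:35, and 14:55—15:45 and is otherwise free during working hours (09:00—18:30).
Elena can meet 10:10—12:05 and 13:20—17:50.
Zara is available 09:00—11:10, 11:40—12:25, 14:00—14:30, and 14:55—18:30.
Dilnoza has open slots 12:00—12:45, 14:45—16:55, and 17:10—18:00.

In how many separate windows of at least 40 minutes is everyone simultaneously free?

Ximena free within 09:00–18:30: 11:35–12:45, 13:05–13:55, 14:35–14:55, 15:45–18:30.
Ravi ∩ Ximena: 11:35–12:15, 12:40–12:45, 13:05–13:55, 14:35–14:55, 15:45–18:20.
Ravi ∩ Ximena ∩ Elena: 11:35–12:05, 13:20–13:55, 14:35–14:55, 15:45–17:50.
Ravi ∩ Ximena ∩ Elena ∩ Zara: 11:40–12:05, 15:45–17:50.
Ravi ∩ Ximena ∩ Elena ∩ Zara ∩ Dilnoza: 12:00–12:05, 15:45–16:55, 17:10–17:50.
Windows ≥ 40 min: 15:45–16:55, 17:10–17:50.
That's 2 windows.

2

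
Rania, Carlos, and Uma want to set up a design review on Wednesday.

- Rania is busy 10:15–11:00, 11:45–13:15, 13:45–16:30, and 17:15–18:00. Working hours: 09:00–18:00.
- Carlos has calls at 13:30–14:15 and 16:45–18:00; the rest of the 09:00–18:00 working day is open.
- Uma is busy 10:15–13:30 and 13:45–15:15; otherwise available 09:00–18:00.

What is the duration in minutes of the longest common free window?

75 minutes

Rania free within 09:00–18:00: 09:00–10:15, 11:00–11:45, 13:15–13:45, 16:30–17:15.
Carlos free within 09:00–18:00: 09:00–13:30, 14:15–16:45.
Uma free within 09:00–18:00: 09:00–10:15, 13:30–13:45, 15:15–18:00.
Rania ∩ Carlos: 09:00–10:15, 11:00–11:45, 13:15–13:30, 16:30–16:45.
Rania ∩ Carlos ∩ Uma: 09:00–10:15, 16:30–16:45.
Common window lengths: 75, 15 min; longest is 75.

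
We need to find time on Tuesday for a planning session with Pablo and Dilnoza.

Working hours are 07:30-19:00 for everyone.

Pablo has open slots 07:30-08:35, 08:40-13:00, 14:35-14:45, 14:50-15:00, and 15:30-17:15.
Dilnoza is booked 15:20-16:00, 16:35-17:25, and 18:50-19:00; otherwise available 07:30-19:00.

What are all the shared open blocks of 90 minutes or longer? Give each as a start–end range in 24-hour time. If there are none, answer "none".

08:40–13:00

Dilnoza free within 07:30–19:00: 07:30–15:20, 16:00–16:35, 17:25–18:50.
Pablo ∩ Dilnoza: 07:30–08:35, 08:40–13:00, 14:35–14:45, 14:50–15:00, 16:00–16:35.
Windows ≥ 90 min: 08:40–13:00.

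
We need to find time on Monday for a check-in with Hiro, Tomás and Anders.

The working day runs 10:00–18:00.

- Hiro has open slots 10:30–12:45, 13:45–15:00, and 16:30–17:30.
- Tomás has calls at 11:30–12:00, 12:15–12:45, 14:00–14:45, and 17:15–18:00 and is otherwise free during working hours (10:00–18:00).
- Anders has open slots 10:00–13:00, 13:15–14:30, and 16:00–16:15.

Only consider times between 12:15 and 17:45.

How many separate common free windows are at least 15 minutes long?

Tomás free within 10:00–18:00: 10:00–11:30, 12:00–12:15, 12:45–14:00, 14:45–17:15.
Hiro ∩ Tomás: 10:30–11:30, 12:00–12:15, 13:45–14:00, 14:45–15:00, 16:30–17:15.
Hiro ∩ Tomás ∩ Anders: 10:30–11:30, 12:00–12:15, 13:45–14:00.
Restricted to 12:15–17:45: 13:45–14:00.
Windows ≥ 15 min: 13:45–14:00.
That's 1 window.

1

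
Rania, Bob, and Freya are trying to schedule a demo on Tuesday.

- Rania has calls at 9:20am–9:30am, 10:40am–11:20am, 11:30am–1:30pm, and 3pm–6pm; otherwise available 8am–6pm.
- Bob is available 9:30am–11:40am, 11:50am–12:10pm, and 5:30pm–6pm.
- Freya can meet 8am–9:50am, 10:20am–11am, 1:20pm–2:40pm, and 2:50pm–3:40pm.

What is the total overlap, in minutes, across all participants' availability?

Rania free within 08:00–18:00: 08:00–09:20, 09:30–10:40, 11:20–11:30, 13:30–15:00.
Rania ∩ Bob: 09:30–10:40, 11:20–11:30.
Rania ∩ Bob ∩ Freya: 09:30–09:50, 10:20–10:40.
Total common minutes: 20 + 20 = 40.

40 minutes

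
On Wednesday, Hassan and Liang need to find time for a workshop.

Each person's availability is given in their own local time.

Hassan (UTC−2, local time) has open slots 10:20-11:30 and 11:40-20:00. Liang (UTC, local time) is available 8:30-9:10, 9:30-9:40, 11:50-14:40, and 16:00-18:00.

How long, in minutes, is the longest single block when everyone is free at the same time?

120 minutes

Hassan → UTC: 12:20–13:30, 13:40–22:00.
Liang → UTC: 08:30–09:10, 09:30–09:40, 11:50–14:40, 16:00–18:00.
Hassan ∩ Liang: 12:20–13:30, 13:40–14:40, 16:00–18:00.
Common window lengths: 70, 60, 120 min; longest is 120.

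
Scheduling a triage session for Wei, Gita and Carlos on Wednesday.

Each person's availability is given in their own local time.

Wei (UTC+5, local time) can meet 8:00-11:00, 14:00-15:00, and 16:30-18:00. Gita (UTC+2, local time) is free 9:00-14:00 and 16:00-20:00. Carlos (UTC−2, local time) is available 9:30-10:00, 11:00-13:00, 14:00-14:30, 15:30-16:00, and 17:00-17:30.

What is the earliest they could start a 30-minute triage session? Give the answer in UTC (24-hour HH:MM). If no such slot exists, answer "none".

11:30

Wei → UTC: 03:00–06:00, 09:00–10:00, 11:30–13:00.
Gita → UTC: 07:00–12:00, 14:00–18:00.
Carlos → UTC: 11:30–12:00, 13:00–15:00, 16:00–16:30, 17:30–18:00, 19:00–19:30.
Wei ∩ Gita: 09:00–10:00, 11:30–12:00.
Wei ∩ Gita ∩ Carlos: 11:30–12:00.
Windows ≥ 30 min: 11:30–12:00.
Earliest such window starts at 11:30.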